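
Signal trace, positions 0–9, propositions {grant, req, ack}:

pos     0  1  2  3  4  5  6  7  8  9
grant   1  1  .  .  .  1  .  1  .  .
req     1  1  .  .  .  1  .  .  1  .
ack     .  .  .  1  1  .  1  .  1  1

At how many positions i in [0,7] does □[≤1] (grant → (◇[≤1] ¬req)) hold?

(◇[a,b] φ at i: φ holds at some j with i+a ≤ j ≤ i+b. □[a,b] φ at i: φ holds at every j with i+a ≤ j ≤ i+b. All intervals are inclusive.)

7

Evaluate at each i in [0,7]:
  i=0: ✗ (fails at j=0)
  i=1: ✓ (all of [1,2])
  i=2: ✓ (all of [2,3])
  i=3: ✓ (all of [3,4])
  i=4: ✓ (all of [4,5])
  i=5: ✓ (all of [5,6])
  i=6: ✓ (all of [6,7])
  i=7: ✓ (all of [7,8])
Positions where it holds: {1, 2, 3, 4, 5, 6, 7} → 7.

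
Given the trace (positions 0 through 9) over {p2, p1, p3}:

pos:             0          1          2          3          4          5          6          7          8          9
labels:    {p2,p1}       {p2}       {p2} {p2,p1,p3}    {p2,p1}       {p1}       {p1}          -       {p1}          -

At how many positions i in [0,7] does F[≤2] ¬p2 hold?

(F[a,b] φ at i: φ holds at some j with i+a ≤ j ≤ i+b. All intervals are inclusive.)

5

Evaluate at each i in [0,7]:
  i=0: ✗ (none in [0,2])
  i=1: ✗ (none in [1,3])
  i=2: ✗ (none in [2,4])
  i=3: ✓ (witness j=5)
  i=4: ✓ (witness j=5)
  i=5: ✓ (witness j=5)
  i=6: ✓ (witness j=6)
  i=7: ✓ (witness j=7)
Positions where it holds: {3, 4, 5, 6, 7} → 5.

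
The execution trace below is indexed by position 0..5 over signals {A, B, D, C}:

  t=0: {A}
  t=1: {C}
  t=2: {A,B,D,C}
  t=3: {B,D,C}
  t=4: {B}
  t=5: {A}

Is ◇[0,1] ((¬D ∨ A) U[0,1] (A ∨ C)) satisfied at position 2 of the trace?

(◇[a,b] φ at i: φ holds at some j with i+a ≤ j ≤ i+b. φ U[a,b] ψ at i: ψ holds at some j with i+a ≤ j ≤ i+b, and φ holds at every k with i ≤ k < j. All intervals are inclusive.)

Yes

Check ((¬D ∨ A) U[0,1] (A ∨ C)) at each j in [2,3]:
  j=2: holds
  j=3: holds
Found at j=2 → formula holds.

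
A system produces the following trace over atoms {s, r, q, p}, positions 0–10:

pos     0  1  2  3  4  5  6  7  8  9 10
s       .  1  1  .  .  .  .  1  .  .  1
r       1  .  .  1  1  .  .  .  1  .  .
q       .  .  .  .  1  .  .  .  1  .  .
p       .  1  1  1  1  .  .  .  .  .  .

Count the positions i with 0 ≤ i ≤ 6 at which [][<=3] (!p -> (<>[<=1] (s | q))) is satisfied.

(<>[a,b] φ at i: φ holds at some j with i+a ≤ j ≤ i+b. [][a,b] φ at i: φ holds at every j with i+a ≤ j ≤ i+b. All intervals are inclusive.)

Evaluate at each i in [0,6]:
  i=0: ✓ (all of [0,3])
  i=1: ✓ (all of [1,4])
  i=2: ✗ (fails at j=5)
  i=3: ✗ (fails at j=5)
  i=4: ✗ (fails at j=5)
  i=5: ✗ (fails at j=5)
  i=6: ✓ (all of [6,9])
Positions where it holds: {0, 1, 6} → 3.

3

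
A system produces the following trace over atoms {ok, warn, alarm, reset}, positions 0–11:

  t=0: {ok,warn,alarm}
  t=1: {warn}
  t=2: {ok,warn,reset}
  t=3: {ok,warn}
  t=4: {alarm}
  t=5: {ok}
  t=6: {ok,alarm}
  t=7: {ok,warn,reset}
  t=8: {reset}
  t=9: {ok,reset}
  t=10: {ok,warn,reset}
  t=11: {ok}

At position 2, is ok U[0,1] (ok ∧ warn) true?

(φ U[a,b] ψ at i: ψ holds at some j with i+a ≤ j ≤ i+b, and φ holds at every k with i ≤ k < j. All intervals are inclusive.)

True

Need some j in [2,3] with (ok ∧ warn), and ok at every k in [2,j-1].
  j=2: (ok ∧ warn) holds; no prefix to check → satisfied.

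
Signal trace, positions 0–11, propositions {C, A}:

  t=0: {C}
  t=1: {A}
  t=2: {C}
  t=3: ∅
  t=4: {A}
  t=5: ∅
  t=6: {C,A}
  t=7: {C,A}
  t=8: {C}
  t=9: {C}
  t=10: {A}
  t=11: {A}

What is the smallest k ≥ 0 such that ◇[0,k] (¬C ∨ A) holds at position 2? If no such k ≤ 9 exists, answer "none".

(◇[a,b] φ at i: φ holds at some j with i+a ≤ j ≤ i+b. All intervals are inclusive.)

Scan j = 2,3,… for (¬C ∨ A):
  j=2: fails
  j=3: holds
First hit at j=3, so smallest k = 3-2 = 1.

1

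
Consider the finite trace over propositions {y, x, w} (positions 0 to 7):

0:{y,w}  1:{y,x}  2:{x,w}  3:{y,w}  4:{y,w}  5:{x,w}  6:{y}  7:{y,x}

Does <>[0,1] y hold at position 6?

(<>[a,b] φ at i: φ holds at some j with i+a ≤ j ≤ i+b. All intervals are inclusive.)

Holds

Check y at each j in [6,7]:
  j=6: true
  j=7: true
Found at j=6 → formula holds.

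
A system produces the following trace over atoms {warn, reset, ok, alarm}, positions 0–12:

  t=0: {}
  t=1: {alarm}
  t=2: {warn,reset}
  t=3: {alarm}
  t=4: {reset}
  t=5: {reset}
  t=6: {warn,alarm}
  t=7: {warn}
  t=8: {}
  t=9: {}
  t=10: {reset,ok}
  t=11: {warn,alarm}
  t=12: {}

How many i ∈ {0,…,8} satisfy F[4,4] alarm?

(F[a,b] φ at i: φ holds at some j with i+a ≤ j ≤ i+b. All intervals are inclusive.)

Evaluate at each i in [0,8]:
  i=0: ✗ (none in [4,4])
  i=1: ✗ (none in [5,5])
  i=2: ✓ (witness j=6)
  i=3: ✗ (none in [7,7])
  i=4: ✗ (none in [8,8])
  i=5: ✗ (none in [9,9])
  i=6: ✗ (none in [10,10])
  i=7: ✓ (witness j=11)
  i=8: ✗ (none in [12,12])
Positions where it holds: {2, 7} → 2.

2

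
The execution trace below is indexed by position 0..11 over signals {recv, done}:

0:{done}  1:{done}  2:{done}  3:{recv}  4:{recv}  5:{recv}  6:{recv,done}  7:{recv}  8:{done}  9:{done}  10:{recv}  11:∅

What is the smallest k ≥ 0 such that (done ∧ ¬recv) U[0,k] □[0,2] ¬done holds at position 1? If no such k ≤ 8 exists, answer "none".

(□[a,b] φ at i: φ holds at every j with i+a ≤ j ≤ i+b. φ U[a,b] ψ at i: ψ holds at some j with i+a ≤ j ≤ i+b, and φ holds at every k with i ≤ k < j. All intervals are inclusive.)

2

Need earliest j ≥ 1 with □[0,2] ¬done, and (done ∧ ¬recv) at every k in [1,j-1].
  j=1: rhs fails.
  j=2: rhs fails.
  j=3: rhs holds; lhs holds on [1,2]. k = 2.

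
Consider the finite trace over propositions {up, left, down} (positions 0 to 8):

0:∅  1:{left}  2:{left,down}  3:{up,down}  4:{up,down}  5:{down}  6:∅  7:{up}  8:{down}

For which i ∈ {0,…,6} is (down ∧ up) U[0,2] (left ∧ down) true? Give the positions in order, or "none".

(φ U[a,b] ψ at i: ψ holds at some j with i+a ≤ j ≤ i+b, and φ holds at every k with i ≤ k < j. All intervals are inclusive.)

2

Evaluate at each i in [0,6]:
  i=0: ✗ (lhs fails at k=0 before rhs at j=2)
  i=1: ✗ (lhs fails at k=1 before rhs at j=2)
  i=2: ✓ (rhs at j=2)
  i=3: ✗ (no rhs in [3,5])
  i=4: ✗ (no rhs in [4,6])
  i=5: ✗ (no rhs in [5,7])
  i=6: ✗ (no rhs in [6,8])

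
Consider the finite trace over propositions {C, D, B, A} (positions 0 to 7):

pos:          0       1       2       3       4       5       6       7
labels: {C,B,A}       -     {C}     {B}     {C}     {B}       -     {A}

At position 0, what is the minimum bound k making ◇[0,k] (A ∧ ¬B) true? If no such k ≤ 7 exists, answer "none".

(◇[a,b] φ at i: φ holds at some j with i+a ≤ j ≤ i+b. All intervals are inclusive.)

Scan j = 0,1,… for (A ∧ ¬B):
  j=0: fails
  j=1: fails
  j=2: fails
  j=3: fails
  j=4: fails
  j=5: fails
  j=6: fails
  j=7: holds
First hit at j=7, so smallest k = 7-0 = 7.

7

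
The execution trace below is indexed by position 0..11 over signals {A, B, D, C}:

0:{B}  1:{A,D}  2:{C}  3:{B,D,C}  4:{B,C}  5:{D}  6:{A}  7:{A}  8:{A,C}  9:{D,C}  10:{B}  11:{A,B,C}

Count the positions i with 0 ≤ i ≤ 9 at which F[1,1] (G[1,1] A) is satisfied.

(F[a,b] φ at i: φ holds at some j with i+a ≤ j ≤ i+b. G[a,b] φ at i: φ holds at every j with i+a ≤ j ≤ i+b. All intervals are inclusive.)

Evaluate at each i in [0,9]:
  i=0: ✗ (none in [1,1])
  i=1: ✗ (none in [2,2])
  i=2: ✗ (none in [3,3])
  i=3: ✗ (none in [4,4])
  i=4: ✓ (witness j=5)
  i=5: ✓ (witness j=6)
  i=6: ✓ (witness j=7)
  i=7: ✗ (none in [8,8])
  i=8: ✗ (none in [9,9])
  i=9: ✓ (witness j=10)
Positions where it holds: {4, 5, 6, 9} → 4.

4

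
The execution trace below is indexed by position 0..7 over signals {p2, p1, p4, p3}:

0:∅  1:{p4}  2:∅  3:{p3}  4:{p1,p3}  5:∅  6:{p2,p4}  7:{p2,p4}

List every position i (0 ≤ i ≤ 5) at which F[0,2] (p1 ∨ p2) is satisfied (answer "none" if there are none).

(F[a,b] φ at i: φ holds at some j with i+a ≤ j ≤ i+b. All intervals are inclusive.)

Evaluate at each i in [0,5]:
  i=0: ✗ (none in [0,2])
  i=1: ✗ (none in [1,3])
  i=2: ✓ (witness j=4)
  i=3: ✓ (witness j=4)
  i=4: ✓ (witness j=4)
  i=5: ✓ (witness j=6)

2, 3, 4, 5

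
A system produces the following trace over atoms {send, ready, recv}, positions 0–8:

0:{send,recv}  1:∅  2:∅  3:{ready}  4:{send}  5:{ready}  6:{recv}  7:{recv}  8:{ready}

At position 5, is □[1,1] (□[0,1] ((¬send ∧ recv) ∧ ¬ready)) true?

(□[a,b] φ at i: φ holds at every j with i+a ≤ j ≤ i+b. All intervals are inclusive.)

Yes

Check □[0,1] ((¬send ∧ recv) ∧ ¬ready) at every j in [6,6]:
  j=6: holds on [6,7]
All positions satisfy it → formula holds.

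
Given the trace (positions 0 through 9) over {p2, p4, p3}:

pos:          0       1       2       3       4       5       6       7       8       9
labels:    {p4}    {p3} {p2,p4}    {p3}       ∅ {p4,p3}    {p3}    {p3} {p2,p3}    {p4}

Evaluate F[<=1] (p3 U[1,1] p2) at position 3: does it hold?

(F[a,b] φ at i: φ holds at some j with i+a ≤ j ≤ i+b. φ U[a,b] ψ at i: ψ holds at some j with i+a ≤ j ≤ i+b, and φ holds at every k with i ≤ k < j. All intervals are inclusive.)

Check (p3 U[1,1] p2) at each j in [3,4]:
  j=3: fails
  j=4: fails
No position in the window satisfies it → formula fails.

No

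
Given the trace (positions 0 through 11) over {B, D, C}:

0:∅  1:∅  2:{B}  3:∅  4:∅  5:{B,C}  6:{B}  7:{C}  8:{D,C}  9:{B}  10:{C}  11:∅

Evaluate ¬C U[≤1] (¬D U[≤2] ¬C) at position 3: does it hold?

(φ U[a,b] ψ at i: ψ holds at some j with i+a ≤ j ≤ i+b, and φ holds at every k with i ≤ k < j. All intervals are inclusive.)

Holds

Need some j in [3,4] with (¬D U[≤2] ¬C), and ¬C at every k in [3,j-1].
  j=3: (¬D U[≤2] ¬C) holds; no prefix to check → satisfied.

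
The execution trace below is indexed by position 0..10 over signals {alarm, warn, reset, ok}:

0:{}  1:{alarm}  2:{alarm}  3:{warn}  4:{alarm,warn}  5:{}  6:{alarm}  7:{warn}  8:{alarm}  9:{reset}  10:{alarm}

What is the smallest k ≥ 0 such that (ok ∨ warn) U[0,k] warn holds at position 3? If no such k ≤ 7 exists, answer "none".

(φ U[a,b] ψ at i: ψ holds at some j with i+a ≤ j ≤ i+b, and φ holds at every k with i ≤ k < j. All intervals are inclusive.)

Need earliest j ≥ 3 with warn, and (ok ∨ warn) at every k in [3,j-1].
  j=3: rhs holds (empty prefix). k = 0.

0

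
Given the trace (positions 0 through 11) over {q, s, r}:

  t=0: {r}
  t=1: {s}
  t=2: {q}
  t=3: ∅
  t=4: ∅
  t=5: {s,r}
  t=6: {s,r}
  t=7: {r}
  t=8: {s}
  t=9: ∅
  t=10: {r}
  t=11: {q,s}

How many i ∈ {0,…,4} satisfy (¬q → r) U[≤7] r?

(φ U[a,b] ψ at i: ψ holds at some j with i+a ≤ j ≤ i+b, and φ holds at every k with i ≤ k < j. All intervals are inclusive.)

Evaluate at each i in [0,4]:
  i=0: ✓ (rhs at j=0)
  i=1: ✗ (lhs fails at k=1 before rhs at j=5)
  i=2: ✗ (lhs fails at k=3 before rhs at j=5)
  i=3: ✗ (lhs fails at k=3 before rhs at j=5)
  i=4: ✗ (lhs fails at k=4 before rhs at j=5)
Positions where it holds: {0} → 1.

1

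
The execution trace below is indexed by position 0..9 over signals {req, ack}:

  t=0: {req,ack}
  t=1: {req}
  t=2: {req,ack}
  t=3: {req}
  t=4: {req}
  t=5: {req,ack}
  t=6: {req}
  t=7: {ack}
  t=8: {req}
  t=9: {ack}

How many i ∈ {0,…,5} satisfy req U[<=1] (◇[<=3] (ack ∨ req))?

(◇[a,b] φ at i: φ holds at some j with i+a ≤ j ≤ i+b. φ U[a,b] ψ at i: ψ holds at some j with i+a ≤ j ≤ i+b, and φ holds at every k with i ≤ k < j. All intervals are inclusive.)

6

Evaluate at each i in [0,5]:
  i=0: ✓ (rhs at j=0)
  i=1: ✓ (rhs at j=1)
  i=2: ✓ (rhs at j=2)
  i=3: ✓ (rhs at j=3)
  i=4: ✓ (rhs at j=4)
  i=5: ✓ (rhs at j=5)
Positions where it holds: {0, 1, 2, 3, 4, 5} → 6.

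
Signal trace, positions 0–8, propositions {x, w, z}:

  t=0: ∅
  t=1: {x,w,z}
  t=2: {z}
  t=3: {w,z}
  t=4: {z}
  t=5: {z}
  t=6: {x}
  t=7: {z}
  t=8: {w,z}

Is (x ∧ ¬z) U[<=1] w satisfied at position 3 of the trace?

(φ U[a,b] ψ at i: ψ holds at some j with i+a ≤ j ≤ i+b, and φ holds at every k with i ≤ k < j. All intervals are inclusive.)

True

Need some j in [3,4] with w, and (x ∧ ¬z) at every k in [3,j-1].
  j=3: w holds; no prefix to check → satisfied.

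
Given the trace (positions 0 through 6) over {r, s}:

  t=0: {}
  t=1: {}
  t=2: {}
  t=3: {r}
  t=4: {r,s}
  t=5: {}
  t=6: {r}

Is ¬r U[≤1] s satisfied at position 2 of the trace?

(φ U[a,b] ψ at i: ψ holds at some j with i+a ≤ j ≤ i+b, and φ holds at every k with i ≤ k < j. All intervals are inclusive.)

Need some j in [2,3] with s, and ¬r at every k in [2,j-1].
  j=2: s false.
  j=3: s false.
No j in the window works → until fails.

False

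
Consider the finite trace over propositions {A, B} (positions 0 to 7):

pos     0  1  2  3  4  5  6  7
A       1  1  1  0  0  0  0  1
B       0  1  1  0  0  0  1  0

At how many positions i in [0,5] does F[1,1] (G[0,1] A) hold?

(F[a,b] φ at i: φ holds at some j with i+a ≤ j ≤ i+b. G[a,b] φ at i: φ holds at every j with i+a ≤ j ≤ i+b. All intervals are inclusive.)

Evaluate at each i in [0,5]:
  i=0: ✓ (witness j=1)
  i=1: ✗ (none in [2,2])
  i=2: ✗ (none in [3,3])
  i=3: ✗ (none in [4,4])
  i=4: ✗ (none in [5,5])
  i=5: ✗ (none in [6,6])
Positions where it holds: {0} → 1.

1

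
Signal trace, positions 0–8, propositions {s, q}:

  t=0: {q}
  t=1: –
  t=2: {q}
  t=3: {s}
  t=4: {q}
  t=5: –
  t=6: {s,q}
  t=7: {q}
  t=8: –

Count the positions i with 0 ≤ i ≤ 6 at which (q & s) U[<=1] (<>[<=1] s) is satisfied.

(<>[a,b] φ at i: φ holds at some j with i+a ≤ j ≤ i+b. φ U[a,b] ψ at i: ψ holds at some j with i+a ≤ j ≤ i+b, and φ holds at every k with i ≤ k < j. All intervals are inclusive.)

Evaluate at each i in [0,6]:
  i=0: ✗ (no rhs in [0,1])
  i=1: ✗ (lhs fails at k=1 before rhs at j=2)
  i=2: ✓ (rhs at j=2)
  i=3: ✓ (rhs at j=3)
  i=4: ✗ (lhs fails at k=4 before rhs at j=5)
  i=5: ✓ (rhs at j=5)
  i=6: ✓ (rhs at j=6)
Positions where it holds: {2, 3, 5, 6} → 4.

4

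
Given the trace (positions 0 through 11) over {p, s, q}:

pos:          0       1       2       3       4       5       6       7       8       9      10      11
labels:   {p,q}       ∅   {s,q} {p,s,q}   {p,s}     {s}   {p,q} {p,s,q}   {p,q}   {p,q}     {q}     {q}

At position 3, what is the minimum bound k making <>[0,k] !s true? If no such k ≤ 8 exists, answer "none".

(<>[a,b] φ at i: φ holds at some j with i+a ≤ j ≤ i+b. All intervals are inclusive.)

Scan j = 3,4,… for !s:
  j=3: fails
  j=4: fails
  j=5: fails
  j=6: holds
First hit at j=6, so smallest k = 6-3 = 3.

3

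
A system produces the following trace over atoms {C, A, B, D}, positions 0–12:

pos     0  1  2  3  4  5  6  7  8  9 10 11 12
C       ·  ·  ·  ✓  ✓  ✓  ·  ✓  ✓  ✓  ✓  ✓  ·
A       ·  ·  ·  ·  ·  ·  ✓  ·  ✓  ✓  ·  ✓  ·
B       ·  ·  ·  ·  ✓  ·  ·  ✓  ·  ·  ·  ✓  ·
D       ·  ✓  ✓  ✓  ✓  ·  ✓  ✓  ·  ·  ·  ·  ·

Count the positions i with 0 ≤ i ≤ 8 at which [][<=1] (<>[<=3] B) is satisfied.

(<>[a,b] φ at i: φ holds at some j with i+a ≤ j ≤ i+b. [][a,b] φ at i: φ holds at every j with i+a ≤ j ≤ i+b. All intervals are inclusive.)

8

Evaluate at each i in [0,8]:
  i=0: ✗ (fails at j=0)
  i=1: ✓ (all of [1,2])
  i=2: ✓ (all of [2,3])
  i=3: ✓ (all of [3,4])
  i=4: ✓ (all of [4,5])
  i=5: ✓ (all of [5,6])
  i=6: ✓ (all of [6,7])
  i=7: ✓ (all of [7,8])
  i=8: ✓ (all of [8,9])
Positions where it holds: {1, 2, 3, 4, 5, 6, 7, 8} → 8.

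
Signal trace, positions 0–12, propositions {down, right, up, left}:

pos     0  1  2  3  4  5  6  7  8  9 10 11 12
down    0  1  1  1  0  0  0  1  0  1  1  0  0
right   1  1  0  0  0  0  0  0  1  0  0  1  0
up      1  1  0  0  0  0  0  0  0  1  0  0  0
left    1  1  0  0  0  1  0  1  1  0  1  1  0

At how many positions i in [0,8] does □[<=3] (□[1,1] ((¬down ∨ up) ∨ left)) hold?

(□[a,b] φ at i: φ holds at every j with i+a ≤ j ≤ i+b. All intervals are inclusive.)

6

Evaluate at each i in [0,8]:
  i=0: ✗ (fails at j=1)
  i=1: ✗ (fails at j=1)
  i=2: ✗ (fails at j=2)
  i=3: ✓ (all of [3,6])
  i=4: ✓ (all of [4,7])
  i=5: ✓ (all of [5,8])
  i=6: ✓ (all of [6,9])
  i=7: ✓ (all of [7,10])
  i=8: ✓ (all of [8,11])
Positions where it holds: {3, 4, 5, 6, 7, 8} → 6.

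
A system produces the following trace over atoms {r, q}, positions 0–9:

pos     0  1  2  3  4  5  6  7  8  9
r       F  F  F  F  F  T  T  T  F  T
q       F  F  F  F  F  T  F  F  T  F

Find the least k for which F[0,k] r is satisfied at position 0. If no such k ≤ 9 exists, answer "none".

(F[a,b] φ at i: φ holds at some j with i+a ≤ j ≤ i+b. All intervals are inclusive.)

5

Scan j = 0,1,… for r:
  j=0: fails
  j=1: fails
  j=2: fails
  j=3: fails
  j=4: fails
  j=5: holds
First hit at j=5, so smallest k = 5-0 = 5.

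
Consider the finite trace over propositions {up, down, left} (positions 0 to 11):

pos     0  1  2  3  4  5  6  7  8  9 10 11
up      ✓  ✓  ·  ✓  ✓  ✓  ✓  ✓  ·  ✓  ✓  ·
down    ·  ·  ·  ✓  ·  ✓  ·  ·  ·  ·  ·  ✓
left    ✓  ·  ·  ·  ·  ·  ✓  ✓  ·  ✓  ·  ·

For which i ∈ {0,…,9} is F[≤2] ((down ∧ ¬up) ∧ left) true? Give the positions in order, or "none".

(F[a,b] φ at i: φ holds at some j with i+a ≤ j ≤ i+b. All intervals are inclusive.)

none

Evaluate at each i in [0,9]:
  i=0: ✗ (none in [0,2])
  i=1: ✗ (none in [1,3])
  i=2: ✗ (none in [2,4])
  i=3: ✗ (none in [3,5])
  i=4: ✗ (none in [4,6])
  i=5: ✗ (none in [5,7])
  i=6: ✗ (none in [6,8])
  i=7: ✗ (none in [7,9])
  i=8: ✗ (none in [8,10])
  i=9: ✗ (none in [9,11])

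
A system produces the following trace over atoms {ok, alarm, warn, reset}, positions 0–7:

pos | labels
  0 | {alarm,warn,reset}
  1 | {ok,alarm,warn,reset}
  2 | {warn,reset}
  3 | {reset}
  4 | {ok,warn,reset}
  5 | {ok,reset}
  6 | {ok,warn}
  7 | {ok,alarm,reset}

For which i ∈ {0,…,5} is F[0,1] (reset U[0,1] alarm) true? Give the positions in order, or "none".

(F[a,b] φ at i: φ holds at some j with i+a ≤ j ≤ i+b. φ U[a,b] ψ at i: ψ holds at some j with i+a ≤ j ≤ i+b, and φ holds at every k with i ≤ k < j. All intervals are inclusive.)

0, 1

Evaluate at each i in [0,5]:
  i=0: ✓ (witness j=0)
  i=1: ✓ (witness j=1)
  i=2: ✗ (none in [2,3])
  i=3: ✗ (none in [3,4])
  i=4: ✗ (none in [4,5])
  i=5: ✗ (none in [5,6])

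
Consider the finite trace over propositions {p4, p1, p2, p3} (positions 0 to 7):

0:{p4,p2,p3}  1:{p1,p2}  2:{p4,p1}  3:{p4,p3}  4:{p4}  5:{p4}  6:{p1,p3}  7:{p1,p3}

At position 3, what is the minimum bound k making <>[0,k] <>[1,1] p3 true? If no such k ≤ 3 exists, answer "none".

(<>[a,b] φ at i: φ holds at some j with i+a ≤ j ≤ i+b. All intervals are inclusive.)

2

Scan j = 3,4,… for <>[1,1] p3:
  j=3: fails
  j=4: fails
  j=5: holds
First hit at j=5, so smallest k = 5-3 = 2.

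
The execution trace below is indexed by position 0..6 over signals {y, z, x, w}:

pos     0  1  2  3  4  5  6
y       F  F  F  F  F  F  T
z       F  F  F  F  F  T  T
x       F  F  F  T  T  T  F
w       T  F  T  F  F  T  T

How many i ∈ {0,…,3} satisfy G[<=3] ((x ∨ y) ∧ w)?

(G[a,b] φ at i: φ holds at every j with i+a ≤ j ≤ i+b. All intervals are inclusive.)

0

Evaluate at each i in [0,3]:
  i=0: ✗ (fails at j=0)
  i=1: ✗ (fails at j=1)
  i=2: ✗ (fails at j=2)
  i=3: ✗ (fails at j=3)
Positions where it holds: {} → 0.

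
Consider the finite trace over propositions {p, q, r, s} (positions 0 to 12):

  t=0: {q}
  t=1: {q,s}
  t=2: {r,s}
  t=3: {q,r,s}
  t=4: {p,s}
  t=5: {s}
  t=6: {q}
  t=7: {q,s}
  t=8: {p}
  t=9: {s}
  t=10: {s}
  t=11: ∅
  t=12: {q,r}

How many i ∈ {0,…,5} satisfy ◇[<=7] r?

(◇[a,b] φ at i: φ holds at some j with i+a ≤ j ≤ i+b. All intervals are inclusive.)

Evaluate at each i in [0,5]:
  i=0: ✓ (witness j=2)
  i=1: ✓ (witness j=2)
  i=2: ✓ (witness j=2)
  i=3: ✓ (witness j=3)
  i=4: ✗ (none in [4,11])
  i=5: ✓ (witness j=12)
Positions where it holds: {0, 1, 2, 3, 5} → 5.

5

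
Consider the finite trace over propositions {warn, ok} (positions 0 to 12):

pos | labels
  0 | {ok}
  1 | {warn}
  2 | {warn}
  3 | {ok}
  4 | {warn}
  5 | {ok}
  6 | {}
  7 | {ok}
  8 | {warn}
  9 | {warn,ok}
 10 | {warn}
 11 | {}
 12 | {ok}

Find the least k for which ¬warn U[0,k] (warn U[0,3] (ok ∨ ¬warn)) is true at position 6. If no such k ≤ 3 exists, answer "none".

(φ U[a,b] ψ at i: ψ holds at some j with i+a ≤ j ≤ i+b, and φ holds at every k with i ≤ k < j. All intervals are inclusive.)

0

Need earliest j ≥ 6 with (warn U[0,3] (ok ∨ ¬warn)), and ¬warn at every k in [6,j-1].
  j=6: rhs holds (empty prefix). k = 0.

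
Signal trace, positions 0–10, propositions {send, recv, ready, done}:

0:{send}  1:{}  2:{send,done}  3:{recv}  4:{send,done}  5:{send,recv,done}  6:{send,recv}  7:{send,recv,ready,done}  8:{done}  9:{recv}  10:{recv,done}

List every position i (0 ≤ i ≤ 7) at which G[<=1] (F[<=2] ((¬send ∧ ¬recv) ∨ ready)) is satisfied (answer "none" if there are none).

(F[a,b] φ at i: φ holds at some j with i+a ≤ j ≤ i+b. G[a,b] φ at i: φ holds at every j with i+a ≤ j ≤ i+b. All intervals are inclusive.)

0, 5, 6, 7

Evaluate at each i in [0,7]:
  i=0: ✓ (all of [0,1])
  i=1: ✗ (fails at j=2)
  i=2: ✗ (fails at j=2)
  i=3: ✗ (fails at j=3)
  i=4: ✗ (fails at j=4)
  i=5: ✓ (all of [5,6])
  i=6: ✓ (all of [6,7])
  i=7: ✓ (all of [7,8])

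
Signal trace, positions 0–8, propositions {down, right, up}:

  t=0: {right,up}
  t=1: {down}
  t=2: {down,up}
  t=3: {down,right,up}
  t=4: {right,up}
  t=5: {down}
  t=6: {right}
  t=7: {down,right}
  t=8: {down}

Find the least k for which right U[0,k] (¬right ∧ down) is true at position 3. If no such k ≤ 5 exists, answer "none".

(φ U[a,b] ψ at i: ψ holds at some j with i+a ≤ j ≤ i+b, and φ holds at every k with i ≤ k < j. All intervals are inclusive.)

2

Need earliest j ≥ 3 with (¬right ∧ down), and right at every k in [3,j-1].
  j=3: rhs fails.
  j=4: rhs fails.
  j=5: rhs holds; lhs holds on [3,4]. k = 2.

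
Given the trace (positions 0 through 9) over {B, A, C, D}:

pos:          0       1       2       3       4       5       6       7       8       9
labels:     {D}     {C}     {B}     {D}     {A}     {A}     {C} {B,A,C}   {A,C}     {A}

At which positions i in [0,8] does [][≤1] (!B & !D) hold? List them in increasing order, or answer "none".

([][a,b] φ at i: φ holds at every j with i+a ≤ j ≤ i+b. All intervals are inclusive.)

4, 5, 8

Evaluate at each i in [0,8]:
  i=0: ✗ (fails at j=0)
  i=1: ✗ (fails at j=2)
  i=2: ✗ (fails at j=2)
  i=3: ✗ (fails at j=3)
  i=4: ✓ (all of [4,5])
  i=5: ✓ (all of [5,6])
  i=6: ✗ (fails at j=7)
  i=7: ✗ (fails at j=7)
  i=8: ✓ (all of [8,9])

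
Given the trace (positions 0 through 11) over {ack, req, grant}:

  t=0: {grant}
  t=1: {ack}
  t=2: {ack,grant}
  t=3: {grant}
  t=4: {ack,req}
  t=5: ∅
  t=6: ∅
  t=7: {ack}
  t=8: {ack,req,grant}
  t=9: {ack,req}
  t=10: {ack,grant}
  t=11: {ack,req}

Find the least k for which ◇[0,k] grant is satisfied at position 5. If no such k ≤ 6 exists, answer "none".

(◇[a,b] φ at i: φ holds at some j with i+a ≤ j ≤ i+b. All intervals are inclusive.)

3

Scan j = 5,6,… for grant:
  j=5: fails
  j=6: fails
  j=7: fails
  j=8: holds
First hit at j=8, so smallest k = 8-5 = 3.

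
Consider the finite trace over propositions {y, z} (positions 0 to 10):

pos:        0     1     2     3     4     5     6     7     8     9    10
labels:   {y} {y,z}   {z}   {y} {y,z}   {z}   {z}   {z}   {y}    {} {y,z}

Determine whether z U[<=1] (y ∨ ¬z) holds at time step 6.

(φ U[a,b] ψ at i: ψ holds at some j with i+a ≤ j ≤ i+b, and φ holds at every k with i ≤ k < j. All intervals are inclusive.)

Need some j in [6,7] with (y ∨ ¬z), and z at every k in [6,j-1].
  j=6: (y ∨ ¬z) false.
  j=7: (y ∨ ¬z) false.
No j in the window works → until fails.

False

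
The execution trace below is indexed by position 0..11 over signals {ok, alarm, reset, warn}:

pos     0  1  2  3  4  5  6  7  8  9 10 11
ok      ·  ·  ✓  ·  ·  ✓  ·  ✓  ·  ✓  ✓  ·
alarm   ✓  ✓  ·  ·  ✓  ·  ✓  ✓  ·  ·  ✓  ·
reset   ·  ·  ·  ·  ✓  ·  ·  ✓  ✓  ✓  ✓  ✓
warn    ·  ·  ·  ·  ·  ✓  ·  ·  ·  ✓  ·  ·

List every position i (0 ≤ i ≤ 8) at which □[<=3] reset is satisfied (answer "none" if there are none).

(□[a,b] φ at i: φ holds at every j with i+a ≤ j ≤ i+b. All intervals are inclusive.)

Evaluate at each i in [0,8]:
  i=0: ✗ (fails at j=0)
  i=1: ✗ (fails at j=1)
  i=2: ✗ (fails at j=2)
  i=3: ✗ (fails at j=3)
  i=4: ✗ (fails at j=5)
  i=5: ✗ (fails at j=5)
  i=6: ✗ (fails at j=6)
  i=7: ✓ (all of [7,10])
  i=8: ✓ (all of [8,11])

7, 8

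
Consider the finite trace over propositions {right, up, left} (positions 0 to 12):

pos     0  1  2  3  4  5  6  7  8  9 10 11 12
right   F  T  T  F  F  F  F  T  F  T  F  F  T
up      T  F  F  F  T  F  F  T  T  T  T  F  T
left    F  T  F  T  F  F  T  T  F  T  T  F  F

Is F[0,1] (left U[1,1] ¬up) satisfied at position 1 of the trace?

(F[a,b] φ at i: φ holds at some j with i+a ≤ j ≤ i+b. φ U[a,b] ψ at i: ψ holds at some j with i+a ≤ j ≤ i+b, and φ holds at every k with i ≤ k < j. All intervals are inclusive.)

Check (left U[1,1] ¬up) at each j in [1,2]:
  j=1: holds
  j=2: fails
Found at j=1 → formula holds.

Yes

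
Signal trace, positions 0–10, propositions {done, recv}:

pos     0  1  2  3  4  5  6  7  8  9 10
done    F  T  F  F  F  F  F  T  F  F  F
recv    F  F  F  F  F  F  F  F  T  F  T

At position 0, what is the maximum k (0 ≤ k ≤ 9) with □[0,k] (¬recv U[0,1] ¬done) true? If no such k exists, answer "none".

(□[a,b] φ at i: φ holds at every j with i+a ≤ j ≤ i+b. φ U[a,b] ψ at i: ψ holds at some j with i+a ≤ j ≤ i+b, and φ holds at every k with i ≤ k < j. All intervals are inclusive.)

9

(¬recv U[0,1] ¬done) must hold from j=0 onward; find where it first fails.
  j=0: holds
  j=1: holds
  j=2: holds
  j=3: holds
  j=4: holds
  j=5: holds
  j=6: holds
  j=7: holds
  j=8: holds
  j=9: holds
Holds through j=9; largest k = 9.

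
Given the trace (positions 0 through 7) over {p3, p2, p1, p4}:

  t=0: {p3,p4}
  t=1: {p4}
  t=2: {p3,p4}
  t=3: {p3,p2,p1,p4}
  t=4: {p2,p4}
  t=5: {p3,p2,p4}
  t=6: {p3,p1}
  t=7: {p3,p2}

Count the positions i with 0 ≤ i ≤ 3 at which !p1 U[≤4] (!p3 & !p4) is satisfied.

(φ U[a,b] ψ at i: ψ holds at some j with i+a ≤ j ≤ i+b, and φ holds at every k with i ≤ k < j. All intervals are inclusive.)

0

Evaluate at each i in [0,3]:
  i=0: ✗ (no rhs in [0,4])
  i=1: ✗ (no rhs in [1,5])
  i=2: ✗ (no rhs in [2,6])
  i=3: ✗ (no rhs in [3,7])
Positions where it holds: {} → 0.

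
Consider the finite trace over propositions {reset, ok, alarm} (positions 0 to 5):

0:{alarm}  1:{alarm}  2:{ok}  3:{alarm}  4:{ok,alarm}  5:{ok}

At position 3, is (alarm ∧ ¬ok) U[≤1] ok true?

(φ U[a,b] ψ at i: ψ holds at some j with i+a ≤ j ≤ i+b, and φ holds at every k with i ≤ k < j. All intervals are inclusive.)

Need some j in [3,4] with ok, and (alarm ∧ ¬ok) at every k in [3,j-1].
  j=3: ok false.
  j=4: ok holds; (alarm ∧ ¬ok) holds at every k in [3,3] → satisfied.

True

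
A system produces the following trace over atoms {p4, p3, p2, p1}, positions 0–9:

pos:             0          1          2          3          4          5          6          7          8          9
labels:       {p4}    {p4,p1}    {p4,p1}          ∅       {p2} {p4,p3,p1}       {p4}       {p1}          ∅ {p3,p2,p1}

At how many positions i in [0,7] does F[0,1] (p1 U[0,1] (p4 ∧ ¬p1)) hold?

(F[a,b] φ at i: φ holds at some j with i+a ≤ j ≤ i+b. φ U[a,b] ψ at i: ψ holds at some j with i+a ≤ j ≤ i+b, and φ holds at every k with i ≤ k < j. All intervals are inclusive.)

4

Evaluate at each i in [0,7]:
  i=0: ✓ (witness j=0)
  i=1: ✗ (none in [1,2])
  i=2: ✗ (none in [2,3])
  i=3: ✗ (none in [3,4])
  i=4: ✓ (witness j=5)
  i=5: ✓ (witness j=5)
  i=6: ✓ (witness j=6)
  i=7: ✗ (none in [7,8])
Positions where it holds: {0, 4, 5, 6} → 4.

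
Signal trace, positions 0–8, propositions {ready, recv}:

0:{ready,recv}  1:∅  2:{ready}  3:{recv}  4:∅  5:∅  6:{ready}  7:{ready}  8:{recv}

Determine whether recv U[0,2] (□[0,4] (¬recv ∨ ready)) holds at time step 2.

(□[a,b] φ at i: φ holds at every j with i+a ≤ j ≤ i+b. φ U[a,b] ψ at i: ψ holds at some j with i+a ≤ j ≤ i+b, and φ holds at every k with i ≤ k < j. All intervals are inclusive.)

Does not hold

Need some j in [2,4] with □[0,4] (¬recv ∨ ready), and recv at every k in [2,j-1].
  j=2: □[0,4] (¬recv ∨ ready) — fails at 3.
  j=3: □[0,4] (¬recv ∨ ready) — fails at 3.
  j=4: □[0,4] (¬recv ∨ ready) — fails at 8.
No j in the window works → until fails.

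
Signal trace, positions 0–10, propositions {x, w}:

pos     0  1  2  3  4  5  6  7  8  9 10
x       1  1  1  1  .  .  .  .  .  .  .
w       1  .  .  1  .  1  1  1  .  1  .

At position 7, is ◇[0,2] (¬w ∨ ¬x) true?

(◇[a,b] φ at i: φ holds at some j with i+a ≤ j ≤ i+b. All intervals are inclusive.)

Holds

Check (¬w ∨ ¬x) at each j in [7,9]:
  j=7: true
  j=8: true
  j=9: true
Found at j=7 → formula holds.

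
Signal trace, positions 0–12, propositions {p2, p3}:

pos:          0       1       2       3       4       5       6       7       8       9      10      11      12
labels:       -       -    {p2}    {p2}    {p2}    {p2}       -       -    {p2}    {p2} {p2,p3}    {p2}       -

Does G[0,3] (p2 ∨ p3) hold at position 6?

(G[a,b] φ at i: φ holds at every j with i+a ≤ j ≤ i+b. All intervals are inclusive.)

Check (p2 ∨ p3) at every j in [6,9]:
  j=6: false
  j=7: false
  j=8: true
  j=9: true
Fails at j=6 → formula fails.

No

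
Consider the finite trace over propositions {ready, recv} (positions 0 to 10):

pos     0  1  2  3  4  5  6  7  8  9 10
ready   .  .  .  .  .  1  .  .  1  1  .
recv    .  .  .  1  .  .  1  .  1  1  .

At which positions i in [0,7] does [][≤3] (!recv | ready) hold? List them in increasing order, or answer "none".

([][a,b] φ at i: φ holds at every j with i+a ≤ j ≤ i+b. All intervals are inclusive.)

7

Evaluate at each i in [0,7]:
  i=0: ✗ (fails at j=3)
  i=1: ✗ (fails at j=3)
  i=2: ✗ (fails at j=3)
  i=3: ✗ (fails at j=3)
  i=4: ✗ (fails at j=6)
  i=5: ✗ (fails at j=6)
  i=6: ✗ (fails at j=6)
  i=7: ✓ (all of [7,10])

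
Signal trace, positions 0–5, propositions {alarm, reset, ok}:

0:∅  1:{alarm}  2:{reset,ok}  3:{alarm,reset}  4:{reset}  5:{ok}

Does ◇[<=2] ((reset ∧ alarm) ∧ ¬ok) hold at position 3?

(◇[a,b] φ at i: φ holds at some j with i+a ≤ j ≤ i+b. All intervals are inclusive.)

Check ((reset ∧ alarm) ∧ ¬ok) at each j in [3,5]:
  j=3: true
  j=4: false
  j=5: false
Found at j=3 → formula holds.

Yes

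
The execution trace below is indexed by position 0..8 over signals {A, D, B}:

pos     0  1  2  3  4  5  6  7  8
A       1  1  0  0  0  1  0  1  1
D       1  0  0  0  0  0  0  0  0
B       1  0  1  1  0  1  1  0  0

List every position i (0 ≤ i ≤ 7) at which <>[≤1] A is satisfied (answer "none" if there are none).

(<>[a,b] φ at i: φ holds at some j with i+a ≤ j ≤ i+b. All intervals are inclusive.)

Evaluate at each i in [0,7]:
  i=0: ✓ (witness j=0)
  i=1: ✓ (witness j=1)
  i=2: ✗ (none in [2,3])
  i=3: ✗ (none in [3,4])
  i=4: ✓ (witness j=5)
  i=5: ✓ (witness j=5)
  i=6: ✓ (witness j=7)
  i=7: ✓ (witness j=7)

0, 1, 4, 5, 6, 7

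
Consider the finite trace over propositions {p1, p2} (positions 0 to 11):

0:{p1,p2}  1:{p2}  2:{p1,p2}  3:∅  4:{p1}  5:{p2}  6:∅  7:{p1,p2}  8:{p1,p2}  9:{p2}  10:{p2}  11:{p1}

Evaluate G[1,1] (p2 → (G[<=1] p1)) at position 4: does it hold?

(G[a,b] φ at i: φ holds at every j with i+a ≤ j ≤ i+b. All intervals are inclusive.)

Check (p2 → (G[<=1] p1)) at every j in [5,5]:
  j=5: antecedent true; consequent fails at 5 → ✗
Fails at j=5 → formula fails.

False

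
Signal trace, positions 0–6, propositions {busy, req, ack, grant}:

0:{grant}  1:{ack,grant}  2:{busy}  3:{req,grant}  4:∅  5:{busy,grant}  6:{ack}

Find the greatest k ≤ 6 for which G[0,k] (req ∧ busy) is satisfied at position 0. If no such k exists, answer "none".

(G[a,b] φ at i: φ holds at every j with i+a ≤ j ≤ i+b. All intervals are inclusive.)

none

(req ∧ busy) must hold from j=0 onward; find where it first fails.
  j=0: fails → no k works.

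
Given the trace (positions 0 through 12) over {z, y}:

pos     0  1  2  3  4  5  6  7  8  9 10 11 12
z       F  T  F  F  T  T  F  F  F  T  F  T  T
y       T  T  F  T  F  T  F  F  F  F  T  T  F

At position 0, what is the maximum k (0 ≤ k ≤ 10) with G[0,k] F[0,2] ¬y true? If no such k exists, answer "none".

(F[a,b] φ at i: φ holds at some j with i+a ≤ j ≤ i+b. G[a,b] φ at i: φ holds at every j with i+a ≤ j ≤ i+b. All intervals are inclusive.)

10

F[0,2] ¬y must hold from j=0 onward; find where it first fails.
  j=0: holds
  j=1: holds
  j=2: holds
  j=3: holds
  j=4: holds
  j=5: holds
  j=6: holds
  j=7: holds
  j=8: holds
  j=9: holds
  j=10: holds
Holds through j=10; largest k = 10.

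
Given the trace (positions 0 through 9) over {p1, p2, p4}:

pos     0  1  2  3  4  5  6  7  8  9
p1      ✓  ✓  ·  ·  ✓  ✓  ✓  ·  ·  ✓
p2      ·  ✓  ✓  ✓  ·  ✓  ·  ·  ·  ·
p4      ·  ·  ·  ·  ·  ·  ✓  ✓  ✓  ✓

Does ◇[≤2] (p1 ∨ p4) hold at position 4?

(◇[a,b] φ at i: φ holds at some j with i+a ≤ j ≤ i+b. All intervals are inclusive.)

Check (p1 ∨ p4) at each j in [4,6]:
  j=4: true
  j=5: true
  j=6: true
Found at j=4 → formula holds.

Yes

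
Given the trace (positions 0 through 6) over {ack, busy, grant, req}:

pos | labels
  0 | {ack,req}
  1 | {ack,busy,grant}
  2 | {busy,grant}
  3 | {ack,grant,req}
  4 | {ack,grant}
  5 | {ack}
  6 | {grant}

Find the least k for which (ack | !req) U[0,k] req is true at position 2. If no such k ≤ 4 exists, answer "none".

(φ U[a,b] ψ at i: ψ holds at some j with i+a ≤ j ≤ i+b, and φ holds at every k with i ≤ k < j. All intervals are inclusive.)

Need earliest j ≥ 2 with req, and (ack | !req) at every k in [2,j-1].
  j=2: rhs fails.
  j=3: rhs holds; lhs holds on [2,2]. k = 1.

1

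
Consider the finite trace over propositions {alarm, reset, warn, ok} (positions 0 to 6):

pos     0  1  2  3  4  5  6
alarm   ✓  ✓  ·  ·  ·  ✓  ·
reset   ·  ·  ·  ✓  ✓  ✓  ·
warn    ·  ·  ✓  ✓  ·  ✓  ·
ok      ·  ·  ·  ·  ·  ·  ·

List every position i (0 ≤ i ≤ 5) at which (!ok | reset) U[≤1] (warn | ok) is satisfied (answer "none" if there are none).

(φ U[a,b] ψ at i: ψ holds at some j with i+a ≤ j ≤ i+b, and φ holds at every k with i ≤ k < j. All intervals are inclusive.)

Evaluate at each i in [0,5]:
  i=0: ✗ (no rhs in [0,1])
  i=1: ✓ (rhs at j=2; lhs holds on [1,1])
  i=2: ✓ (rhs at j=2)
  i=3: ✓ (rhs at j=3)
  i=4: ✓ (rhs at j=5; lhs holds on [4,4])
  i=5: ✓ (rhs at j=5)

1, 2, 3, 4, 5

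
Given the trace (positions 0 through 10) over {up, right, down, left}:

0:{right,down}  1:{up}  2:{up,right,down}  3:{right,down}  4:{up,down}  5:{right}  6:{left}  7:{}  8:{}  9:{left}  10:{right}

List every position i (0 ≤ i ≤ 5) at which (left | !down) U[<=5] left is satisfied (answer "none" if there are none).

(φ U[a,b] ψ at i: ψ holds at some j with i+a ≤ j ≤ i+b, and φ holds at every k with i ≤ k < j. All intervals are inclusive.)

5

Evaluate at each i in [0,5]:
  i=0: ✗ (no rhs in [0,5])
  i=1: ✗ (lhs fails at k=2 before rhs at j=6)
  i=2: ✗ (lhs fails at k=2 before rhs at j=6)
  i=3: ✗ (lhs fails at k=3 before rhs at j=6)
  i=4: ✗ (lhs fails at k=4 before rhs at j=6)
  i=5: ✓ (rhs at j=6; lhs holds on [5,5])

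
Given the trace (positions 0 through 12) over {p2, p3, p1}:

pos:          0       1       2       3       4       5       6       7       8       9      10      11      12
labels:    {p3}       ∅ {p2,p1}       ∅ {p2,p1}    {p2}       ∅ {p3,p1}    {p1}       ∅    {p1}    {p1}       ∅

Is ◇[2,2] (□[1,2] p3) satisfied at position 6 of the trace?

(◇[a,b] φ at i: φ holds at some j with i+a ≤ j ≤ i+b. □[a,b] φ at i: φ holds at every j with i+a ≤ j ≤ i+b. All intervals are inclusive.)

Check □[1,2] p3 at each j in [8,8]:
  j=8: fails at 9
No position in the window satisfies it → formula fails.

False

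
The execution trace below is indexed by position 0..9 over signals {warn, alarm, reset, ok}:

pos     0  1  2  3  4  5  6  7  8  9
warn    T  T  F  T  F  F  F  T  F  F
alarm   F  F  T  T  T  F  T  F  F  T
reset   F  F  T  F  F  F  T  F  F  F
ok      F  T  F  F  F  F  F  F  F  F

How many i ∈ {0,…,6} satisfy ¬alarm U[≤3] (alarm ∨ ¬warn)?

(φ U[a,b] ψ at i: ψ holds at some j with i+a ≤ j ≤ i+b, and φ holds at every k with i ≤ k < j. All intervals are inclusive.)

Evaluate at each i in [0,6]:
  i=0: ✓ (rhs at j=2; lhs holds on [0,1])
  i=1: ✓ (rhs at j=2; lhs holds on [1,1])
  i=2: ✓ (rhs at j=2)
  i=3: ✓ (rhs at j=3)
  i=4: ✓ (rhs at j=4)
  i=5: ✓ (rhs at j=5)
  i=6: ✓ (rhs at j=6)
Positions where it holds: {0, 1, 2, 3, 4, 5, 6} → 7.

7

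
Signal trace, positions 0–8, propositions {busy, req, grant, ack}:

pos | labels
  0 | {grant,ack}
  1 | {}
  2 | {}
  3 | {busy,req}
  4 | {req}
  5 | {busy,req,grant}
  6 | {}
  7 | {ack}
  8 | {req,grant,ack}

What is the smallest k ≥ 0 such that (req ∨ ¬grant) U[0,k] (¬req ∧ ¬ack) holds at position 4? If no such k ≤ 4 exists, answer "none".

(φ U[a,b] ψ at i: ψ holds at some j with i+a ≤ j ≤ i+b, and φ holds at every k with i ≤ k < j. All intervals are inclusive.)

Need earliest j ≥ 4 with (¬req ∧ ¬ack), and (req ∨ ¬grant) at every k in [4,j-1].
  j=4: rhs fails.
  j=5: rhs fails.
  j=6: rhs holds; lhs holds on [4,5]. k = 2.

2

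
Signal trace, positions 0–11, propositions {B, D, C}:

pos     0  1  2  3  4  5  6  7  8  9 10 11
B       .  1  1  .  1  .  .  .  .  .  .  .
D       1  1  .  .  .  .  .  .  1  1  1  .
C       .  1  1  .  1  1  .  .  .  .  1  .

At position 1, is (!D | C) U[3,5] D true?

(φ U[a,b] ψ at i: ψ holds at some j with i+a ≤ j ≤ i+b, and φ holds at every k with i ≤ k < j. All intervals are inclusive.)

Need some j in [4,6] with D, and (!D | C) at every k in [1,j-1].
  j=4: D false.
  j=5: D false.
  j=6: D false.
No j in the window works → until fails.

False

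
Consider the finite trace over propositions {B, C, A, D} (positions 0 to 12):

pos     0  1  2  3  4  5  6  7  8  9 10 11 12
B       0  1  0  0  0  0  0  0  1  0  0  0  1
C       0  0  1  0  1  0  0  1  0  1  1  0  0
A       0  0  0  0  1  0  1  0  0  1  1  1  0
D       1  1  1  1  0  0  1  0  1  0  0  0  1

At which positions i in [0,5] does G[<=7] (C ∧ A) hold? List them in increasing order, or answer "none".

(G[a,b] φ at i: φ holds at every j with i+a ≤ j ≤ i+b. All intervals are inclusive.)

none

Evaluate at each i in [0,5]:
  i=0: ✗ (fails at j=0)
  i=1: ✗ (fails at j=1)
  i=2: ✗ (fails at j=2)
  i=3: ✗ (fails at j=3)
  i=4: ✗ (fails at j=5)
  i=5: ✗ (fails at j=5)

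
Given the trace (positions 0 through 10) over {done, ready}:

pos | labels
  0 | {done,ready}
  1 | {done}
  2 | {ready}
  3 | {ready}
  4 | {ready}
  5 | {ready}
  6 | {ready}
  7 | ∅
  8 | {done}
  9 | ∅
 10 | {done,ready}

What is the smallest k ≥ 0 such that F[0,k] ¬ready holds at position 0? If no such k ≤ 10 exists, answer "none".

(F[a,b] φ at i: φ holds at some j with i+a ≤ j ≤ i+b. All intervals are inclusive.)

Scan j = 0,1,… for ¬ready:
  j=0: fails
  j=1: holds
First hit at j=1, so smallest k = 1-0 = 1.

1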